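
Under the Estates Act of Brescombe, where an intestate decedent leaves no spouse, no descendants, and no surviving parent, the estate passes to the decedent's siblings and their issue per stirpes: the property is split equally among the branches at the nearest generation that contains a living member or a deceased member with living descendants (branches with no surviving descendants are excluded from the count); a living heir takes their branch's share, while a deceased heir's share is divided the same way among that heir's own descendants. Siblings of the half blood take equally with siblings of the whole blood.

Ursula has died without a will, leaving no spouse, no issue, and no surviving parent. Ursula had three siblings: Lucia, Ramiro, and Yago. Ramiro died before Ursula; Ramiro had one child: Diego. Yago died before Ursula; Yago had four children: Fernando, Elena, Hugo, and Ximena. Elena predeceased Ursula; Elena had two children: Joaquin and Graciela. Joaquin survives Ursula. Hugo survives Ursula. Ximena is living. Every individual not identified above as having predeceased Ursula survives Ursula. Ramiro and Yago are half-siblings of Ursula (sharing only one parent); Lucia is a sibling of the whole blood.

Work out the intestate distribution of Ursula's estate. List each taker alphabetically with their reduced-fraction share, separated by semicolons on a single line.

No spouse, descendants, or parent survives, so the estate passes to Ursula's siblings per stirpes.
Half-blood and whole-blood siblings take equally under the stated rule.
The estate is divided into 3 equal shares of 1/3 among Lucia, Ramiro, Yago.
Lucia is living and takes 1/3.
Ramiro predeceased; the 1/3 allotted to Ramiro's branch passes to Ramiro's issue by representation.
Diego is the sole taker at this level and receives the full 1/3.
Yago predeceased; the 1/3 allotted to Yago's branch passes to Yago's issue by representation.
The 1/3 is divided into 4 equal shares of 1/12 among Fernando, Elena, Hugo, Ximena.
Fernando is living and takes 1/12.
Elena predeceased; the 1/12 allotted to Elena's branch passes to Elena's issue by representation.
The 1/12 is divided into 2 equal shares of 1/24 among Joaquin, Graciela.
Joaquin is living and takes 1/24.
Graciela is living and takes 1/24.
Hugo is living and takes 1/12.
Ximena is living and takes 1/12.

Diego 1/3; Fernando 1/12; Graciela 1/24; Hugo 1/12; Joaquin 1/24; Lucia 1/3; Ximena 1/12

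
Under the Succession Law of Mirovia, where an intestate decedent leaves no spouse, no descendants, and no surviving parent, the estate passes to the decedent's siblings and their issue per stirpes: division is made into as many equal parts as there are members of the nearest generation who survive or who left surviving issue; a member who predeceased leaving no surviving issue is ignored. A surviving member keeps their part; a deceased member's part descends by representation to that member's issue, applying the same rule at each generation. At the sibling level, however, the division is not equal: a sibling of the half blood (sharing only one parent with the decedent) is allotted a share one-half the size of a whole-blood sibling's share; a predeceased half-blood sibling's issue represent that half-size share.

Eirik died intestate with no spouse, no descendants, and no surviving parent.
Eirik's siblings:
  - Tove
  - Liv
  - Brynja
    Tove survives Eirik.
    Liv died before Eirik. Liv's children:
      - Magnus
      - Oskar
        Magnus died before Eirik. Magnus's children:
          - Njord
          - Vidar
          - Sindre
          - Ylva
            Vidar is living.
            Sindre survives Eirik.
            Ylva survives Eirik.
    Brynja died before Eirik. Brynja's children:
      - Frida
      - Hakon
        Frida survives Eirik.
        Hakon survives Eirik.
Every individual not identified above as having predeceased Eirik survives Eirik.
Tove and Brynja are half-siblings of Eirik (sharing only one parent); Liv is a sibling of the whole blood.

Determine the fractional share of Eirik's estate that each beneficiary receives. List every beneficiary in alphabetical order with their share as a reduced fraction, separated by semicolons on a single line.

No spouse, descendants, or parent survives, so the estate passes to Eirik's siblings per stirpes.
Half-blood siblings count for one-half the weight of whole-blood siblings at the initial division.
Dividing 1 in proportion to weights (total weight 2): Tove (weight 1/2) → 1/4; Liv (weight 1) → 1/2; Brynja (weight 1/2) → 1/4.
Tove is living and takes 1/4.
Liv predeceased; the 1/2 allotted to Liv's branch passes to Liv's issue by representation.
The 1/2 is divided into 2 equal shares of 1/4 among Magnus, Oskar.
Magnus predeceased; the 1/4 allotted to Magnus's branch passes to Magnus's issue by representation.
The 1/4 is divided into 4 equal shares of 1/16 among Njord, Vidar, Sindre, Ylva.
Njord is living and takes 1/16.
Vidar is living and takes 1/16.
Sindre is living and takes 1/16.
Ylva is living and takes 1/16.
Oskar is living and takes 1/4.
Brynja predeceased; the 1/4 allotted to Brynja's branch passes to Brynja's issue by representation.
The 1/4 is divided into 2 equal shares of 1/8 among Frida, Hakon.
Frida is living and takes 1/8.
Hakon is living and takes 1/8.

Frida 1/8; Hakon 1/8; Njord 1/16; Oskar 1/4; Sindre 1/16; Tove 1/4; Vidar 1/16; Ylva 1/16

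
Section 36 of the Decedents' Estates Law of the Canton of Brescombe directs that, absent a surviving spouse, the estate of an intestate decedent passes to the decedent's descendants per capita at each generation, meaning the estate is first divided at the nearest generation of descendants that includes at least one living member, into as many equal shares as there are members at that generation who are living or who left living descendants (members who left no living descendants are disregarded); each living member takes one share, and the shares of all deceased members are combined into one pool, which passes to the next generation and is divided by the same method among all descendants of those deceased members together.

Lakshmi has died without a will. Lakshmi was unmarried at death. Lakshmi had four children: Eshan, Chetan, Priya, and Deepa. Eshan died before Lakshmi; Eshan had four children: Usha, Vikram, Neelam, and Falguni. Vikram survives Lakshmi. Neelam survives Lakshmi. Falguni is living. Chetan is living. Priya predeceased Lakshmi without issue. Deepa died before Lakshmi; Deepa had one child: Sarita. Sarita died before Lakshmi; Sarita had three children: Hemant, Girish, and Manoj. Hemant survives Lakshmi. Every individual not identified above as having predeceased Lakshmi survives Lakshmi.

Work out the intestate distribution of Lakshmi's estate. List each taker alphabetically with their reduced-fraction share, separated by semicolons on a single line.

Chetan 1/3; Falguni 2/15; Girish 2/45; Hemant 2/45; Manoj 2/45; Neelam 2/15; Usha 2/15; Vikram 2/15

There is no surviving spouse, so the entire estate passes to Lakshmi's descendants per capita at each generation.
At generation 1 (Eshan, Chetan, Deepa) there are 3 shares of (1)/3 = 1/3 each.
Living: Chetan — each takes 1/3.
Deceased: Eshan and Deepa. Their combined 2/3 is pooled and carried to generation 2.
At generation 2 (Usha, Vikram, Neelam, Falguni, Sarita) there are 5 shares of (2/3)/5 = 2/15 each.
Living: Usha, Vikram, Neelam, and Falguni — each takes 2/15.
Deceased: Sarita. That 2/15 share is carried to generation 3.
At generation 3 (Hemant, Girish, Manoj) there are 3 shares of (2/15)/3 = 2/45 each.
Living: Hemant, Girish, and Manoj — each takes 2/45.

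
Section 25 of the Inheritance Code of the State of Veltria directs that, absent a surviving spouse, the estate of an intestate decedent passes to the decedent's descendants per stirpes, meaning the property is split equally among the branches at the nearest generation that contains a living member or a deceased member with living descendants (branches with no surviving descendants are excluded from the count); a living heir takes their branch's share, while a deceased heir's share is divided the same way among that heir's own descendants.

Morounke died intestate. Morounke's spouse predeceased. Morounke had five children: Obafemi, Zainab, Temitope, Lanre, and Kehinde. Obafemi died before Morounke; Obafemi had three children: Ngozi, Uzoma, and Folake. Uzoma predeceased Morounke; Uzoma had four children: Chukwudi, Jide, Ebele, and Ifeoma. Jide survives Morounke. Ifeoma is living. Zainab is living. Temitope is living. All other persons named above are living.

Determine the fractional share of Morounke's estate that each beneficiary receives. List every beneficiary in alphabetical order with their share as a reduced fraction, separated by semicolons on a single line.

Chukwudi 1/60; Ebele 1/60; Folake 1/15; Ifeoma 1/60; Jide 1/60; Kehinde 1/5; Lanre 1/5; Ngozi 1/15; Temitope 1/5; Zainab 1/5

There is no surviving spouse, so the entire estate passes to Morounke's descendants per stirpes.
The estate is divided into 5 equal shares of 1/5 among Obafemi, Zainab, Temitope, Lanre, Kehinde.
Obafemi predeceased; the 1/5 allotted to Obafemi's branch passes to Obafemi's issue by representation.
The 1/5 is divided into 3 equal shares of 1/15 among Ngozi, Uzoma, Folake.
Ngozi is living and takes 1/15.
Uzoma predeceased; the 1/15 allotted to Uzoma's branch passes to Uzoma's issue by representation.
The 1/15 is divided into 4 equal shares of 1/60 among Chukwudi, Jide, Ebele, Ifeoma.
Chukwudi is living and takes 1/60.
Jide is living and takes 1/60.
Ebele is living and takes 1/60.
Ifeoma is living and takes 1/60.
Folake is living and takes 1/15.
Zainab is living and takes 1/5.
Temitope is living and takes 1/5.
Lanre is living and takes 1/5.
Kehinde is living and takes 1/5.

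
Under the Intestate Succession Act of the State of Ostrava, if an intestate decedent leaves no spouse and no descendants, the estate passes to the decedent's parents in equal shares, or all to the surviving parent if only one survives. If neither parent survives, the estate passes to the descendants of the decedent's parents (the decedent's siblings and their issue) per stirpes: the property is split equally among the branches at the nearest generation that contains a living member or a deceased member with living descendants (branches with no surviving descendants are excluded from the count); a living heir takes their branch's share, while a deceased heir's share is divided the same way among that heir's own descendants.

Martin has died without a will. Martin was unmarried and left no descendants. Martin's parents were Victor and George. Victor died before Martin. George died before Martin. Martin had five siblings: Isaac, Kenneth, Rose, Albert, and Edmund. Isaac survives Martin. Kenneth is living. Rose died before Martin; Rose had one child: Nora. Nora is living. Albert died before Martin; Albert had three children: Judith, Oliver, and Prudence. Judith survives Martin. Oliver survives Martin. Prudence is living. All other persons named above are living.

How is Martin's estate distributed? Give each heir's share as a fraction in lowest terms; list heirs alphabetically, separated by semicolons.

Neither parent survives and there are no descendants, so the estate passes to Martin's siblings and their issue per stirpes.
The estate is divided into 5 equal shares of 1/5 among Isaac, Kenneth, Rose, Albert, Edmund.
Isaac is living and takes 1/5.
Kenneth is living and takes 1/5.
Rose predeceased; the 1/5 allotted to Rose's branch passes to Rose's issue by representation.
Nora is the sole taker at this level and receives the full 1/5.
Albert predeceased; the 1/5 allotted to Albert's branch passes to Albert's issue by representation.
The 1/5 is divided into 3 equal shares of 1/15 among Judith, Oliver, Prudence.
Judith is living and takes 1/15.
Oliver is living and takes 1/15.
Prudence is living and takes 1/15.
Edmund is living and takes 1/5.

Edmund 1/5; Isaac 1/5; Judith 1/15; Kenneth 1/5; Nora 1/5; Oliver 1/15; Prudence 1/15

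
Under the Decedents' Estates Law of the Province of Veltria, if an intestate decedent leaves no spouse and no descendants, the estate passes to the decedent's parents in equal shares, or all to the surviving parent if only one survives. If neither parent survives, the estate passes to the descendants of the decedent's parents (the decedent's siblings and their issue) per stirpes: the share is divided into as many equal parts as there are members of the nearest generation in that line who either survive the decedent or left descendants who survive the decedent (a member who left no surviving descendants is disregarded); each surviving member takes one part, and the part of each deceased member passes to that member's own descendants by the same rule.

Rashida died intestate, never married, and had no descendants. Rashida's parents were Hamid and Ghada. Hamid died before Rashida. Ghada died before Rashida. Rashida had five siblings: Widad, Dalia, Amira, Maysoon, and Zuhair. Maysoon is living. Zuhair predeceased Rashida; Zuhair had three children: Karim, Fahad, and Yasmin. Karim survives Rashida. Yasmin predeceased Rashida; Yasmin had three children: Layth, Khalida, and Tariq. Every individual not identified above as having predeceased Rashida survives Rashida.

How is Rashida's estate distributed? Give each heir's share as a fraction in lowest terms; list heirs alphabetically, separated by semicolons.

Neither parent survives and there are no descendants, so the estate passes to Rashida's siblings and their issue per stirpes.
The estate is divided into 5 equal shares of 1/5 among Widad, Dalia, Amira, Maysoon, Zuhair.
Widad is living and takes 1/5.
Dalia is living and takes 1/5.
Amira is living and takes 1/5.
Maysoon is living and takes 1/5.
Zuhair predeceased; the 1/5 allotted to Zuhair's branch passes to Zuhair's issue by representation.
The 1/5 is divided into 3 equal shares of 1/15 among Karim, Fahad, Yasmin.
Karim is living and takes 1/15.
Fahad is living and takes 1/15.
Yasmin predeceased; the 1/15 allotted to Yasmin's branch passes to Yasmin's issue by representation.
The 1/15 is divided into 3 equal shares of 1/45 among Layth, Khalida, Tariq.
Layth is living and takes 1/45.
Khalida is living and takes 1/45.
Tariq is living and takes 1/45.

Amira 1/5; Dalia 1/5; Fahad 1/15; Karim 1/15; Khalida 1/45; Layth 1/45; Maysoon 1/5; Tariq 1/45; Widad 1/5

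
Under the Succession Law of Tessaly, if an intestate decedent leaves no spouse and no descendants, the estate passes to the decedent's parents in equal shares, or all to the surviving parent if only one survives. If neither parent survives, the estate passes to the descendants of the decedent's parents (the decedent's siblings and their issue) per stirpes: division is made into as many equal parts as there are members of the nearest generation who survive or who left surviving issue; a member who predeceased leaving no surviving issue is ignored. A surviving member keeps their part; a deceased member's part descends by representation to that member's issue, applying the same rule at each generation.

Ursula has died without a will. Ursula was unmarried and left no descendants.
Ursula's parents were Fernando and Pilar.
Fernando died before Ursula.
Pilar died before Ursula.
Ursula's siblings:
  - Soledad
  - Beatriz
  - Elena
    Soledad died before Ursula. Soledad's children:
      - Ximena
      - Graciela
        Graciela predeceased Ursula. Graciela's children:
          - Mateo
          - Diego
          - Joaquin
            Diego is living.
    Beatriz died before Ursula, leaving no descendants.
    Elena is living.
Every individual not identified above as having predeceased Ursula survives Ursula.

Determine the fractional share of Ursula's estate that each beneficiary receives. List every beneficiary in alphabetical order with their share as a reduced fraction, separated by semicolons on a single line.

Neither parent survives and there are no descendants, so the estate passes to Ursula's siblings and their issue per stirpes.
Beatriz left no surviving issue, so that branch lapses and is disregarded.
The estate is divided into 2 equal shares of 1/2 among Soledad, Elena.
Soledad predeceased; the 1/2 allotted to Soledad's branch passes to Soledad's issue by representation.
The 1/2 is divided into 2 equal shares of 1/4 among Ximena, Graciela.
Ximena is living and takes 1/4.
Graciela predeceased; the 1/4 allotted to Graciela's branch passes to Graciela's issue by representation.
The 1/4 is divided into 3 equal shares of 1/12 among Mateo, Diego, Joaquin.
Mateo is living and takes 1/12.
Diego is living and takes 1/12.
Joaquin is living and takes 1/12.
Elena is living and takes 1/2.

Diego 1/12; Elena 1/2; Joaquin 1/12; Mateo 1/12; Ximena 1/4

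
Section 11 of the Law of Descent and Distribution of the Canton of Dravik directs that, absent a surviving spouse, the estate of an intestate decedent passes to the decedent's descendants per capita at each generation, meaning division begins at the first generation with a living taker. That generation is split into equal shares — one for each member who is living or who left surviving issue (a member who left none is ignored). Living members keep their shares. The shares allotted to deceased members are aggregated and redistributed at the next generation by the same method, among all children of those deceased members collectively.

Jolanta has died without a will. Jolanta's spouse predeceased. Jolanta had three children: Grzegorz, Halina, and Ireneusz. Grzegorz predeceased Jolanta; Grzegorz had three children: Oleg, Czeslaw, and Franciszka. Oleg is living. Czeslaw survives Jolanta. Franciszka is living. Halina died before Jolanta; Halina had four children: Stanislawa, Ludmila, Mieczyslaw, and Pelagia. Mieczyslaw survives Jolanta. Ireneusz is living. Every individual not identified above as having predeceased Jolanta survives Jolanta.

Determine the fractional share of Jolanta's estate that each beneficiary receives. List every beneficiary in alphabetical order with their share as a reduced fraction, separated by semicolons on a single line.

There is no surviving spouse, so the entire estate passes to Jolanta's descendants per capita at each generation.
At generation 1 (Grzegorz, Halina, Ireneusz) there are 3 shares of (1)/3 = 1/3 each.
Living: Ireneusz — each takes 1/3.
Deceased: Grzegorz and Halina. Their combined 2/3 is pooled and carried to generation 2.
At generation 2 (Oleg, Czeslaw, Franciszka, Stanislawa, Ludmila, Mieczyslaw, Pelagia) there are 7 shares of (2/3)/7 = 2/21 each.
Living: Oleg, Czeslaw, Franciszka, Stanislawa, Ludmila, Mieczyslaw, and Pelagia — each takes 2/21.

Czeslaw 2/21; Franciszka 2/21; Ireneusz 1/3; Ludmila 2/21; Mieczyslaw 2/21; Oleg 2/21; Pelagia 2/21; Stanislawa 2/21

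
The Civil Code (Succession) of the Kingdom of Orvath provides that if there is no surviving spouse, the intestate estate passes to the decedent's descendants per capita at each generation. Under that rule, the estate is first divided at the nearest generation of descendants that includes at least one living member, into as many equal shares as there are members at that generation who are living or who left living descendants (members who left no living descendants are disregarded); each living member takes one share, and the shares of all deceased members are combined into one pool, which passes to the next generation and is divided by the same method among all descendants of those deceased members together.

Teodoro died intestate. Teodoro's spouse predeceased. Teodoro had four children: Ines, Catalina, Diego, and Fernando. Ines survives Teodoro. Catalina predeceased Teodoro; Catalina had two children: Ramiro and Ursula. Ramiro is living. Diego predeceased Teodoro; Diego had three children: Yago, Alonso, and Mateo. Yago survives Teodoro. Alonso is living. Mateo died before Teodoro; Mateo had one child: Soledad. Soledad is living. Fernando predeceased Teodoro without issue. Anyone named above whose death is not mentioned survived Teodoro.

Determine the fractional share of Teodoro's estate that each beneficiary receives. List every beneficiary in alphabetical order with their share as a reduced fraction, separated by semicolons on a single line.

Alonso 2/15; Ines 1/3; Ramiro 2/15; Soledad 2/15; Ursula 2/15; Yago 2/15

There is no surviving spouse, so the entire estate passes to Teodoro's descendants per capita at each generation.
At generation 1 (Ines, Catalina, Diego) there are 3 shares of (1)/3 = 1/3 each.
Living: Ines — each takes 1/3.
Deceased: Catalina and Diego. Their combined 2/3 is pooled and carried to generation 2.
At generation 2 (Ramiro, Ursula, Yago, Alonso, Mateo) there are 5 shares of (2/3)/5 = 2/15 each.
Living: Ramiro, Ursula, Yago, and Alonso — each takes 2/15.
Deceased: Mateo. That 2/15 share is carried to generation 3.
At generation 3 (Soledad) there are 1 shares of (2/15)/1 = 2/15 each.
Living: Soledad — each takes 2/15.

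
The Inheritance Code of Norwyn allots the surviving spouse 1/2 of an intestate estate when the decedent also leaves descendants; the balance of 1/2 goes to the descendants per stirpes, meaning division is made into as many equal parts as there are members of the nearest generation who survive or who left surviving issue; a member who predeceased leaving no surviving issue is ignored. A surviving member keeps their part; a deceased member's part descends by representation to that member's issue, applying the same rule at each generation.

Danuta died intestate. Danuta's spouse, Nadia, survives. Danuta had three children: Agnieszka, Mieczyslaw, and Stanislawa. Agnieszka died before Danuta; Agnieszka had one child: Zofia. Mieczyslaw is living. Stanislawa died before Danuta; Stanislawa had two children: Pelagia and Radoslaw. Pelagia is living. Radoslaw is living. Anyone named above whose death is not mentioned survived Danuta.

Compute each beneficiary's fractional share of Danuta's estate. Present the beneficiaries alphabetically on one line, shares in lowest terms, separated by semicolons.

Mieczyslaw 1/6; Nadia 1/2; Pelagia 1/12; Radoslaw 1/12; Zofia 1/6

Nadia, as surviving spouse, takes 1/2.
The remaining 1/2 passes to Danuta's descendants per stirpes.
The 1/2 is divided into 3 equal shares of 1/6 among Agnieszka, Mieczyslaw, Stanislawa.
Agnieszka predeceased; the 1/6 allotted to Agnieszka's branch passes to Agnieszka's issue by representation.
Zofia is the sole taker at this level and receives the full 1/6.
Mieczyslaw is living and takes 1/6.
Stanislawa predeceased; the 1/6 allotted to Stanislawa's branch passes to Stanislawa's issue by representation.
The 1/6 is divided into 2 equal shares of 1/12 among Pelagia, Radoslaw.
Pelagia is living and takes 1/12.
Radoslaw is living and takes 1/12.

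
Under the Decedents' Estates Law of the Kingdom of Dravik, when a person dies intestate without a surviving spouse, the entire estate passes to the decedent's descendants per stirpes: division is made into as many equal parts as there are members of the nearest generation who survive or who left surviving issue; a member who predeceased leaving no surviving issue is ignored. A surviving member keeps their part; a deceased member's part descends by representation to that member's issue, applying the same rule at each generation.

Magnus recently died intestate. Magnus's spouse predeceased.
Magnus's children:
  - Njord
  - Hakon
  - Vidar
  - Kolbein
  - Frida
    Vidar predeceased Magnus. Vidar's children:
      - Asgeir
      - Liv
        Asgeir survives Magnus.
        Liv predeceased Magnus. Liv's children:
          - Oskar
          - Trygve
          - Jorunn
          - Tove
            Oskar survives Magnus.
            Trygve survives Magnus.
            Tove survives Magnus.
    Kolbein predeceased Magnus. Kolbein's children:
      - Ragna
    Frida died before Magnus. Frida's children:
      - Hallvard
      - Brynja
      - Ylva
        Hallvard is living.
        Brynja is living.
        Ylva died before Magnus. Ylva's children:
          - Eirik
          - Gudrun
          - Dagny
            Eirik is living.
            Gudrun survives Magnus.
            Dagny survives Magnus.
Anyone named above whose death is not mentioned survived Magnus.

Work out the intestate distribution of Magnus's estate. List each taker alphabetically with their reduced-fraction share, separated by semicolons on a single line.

Asgeir 1/10; Brynja 1/15; Dagny 1/45; Eirik 1/45; Gudrun 1/45; Hakon 1/5; Hallvard 1/15; Jorunn 1/40; Njord 1/5; Oskar 1/40; Ragna 1/5; Tove 1/40; Trygve 1/40

There is no surviving spouse, so the entire estate passes to Magnus's descendants per stirpes.
The estate is divided into 5 equal shares of 1/5 among Njord, Hakon, Vidar, Kolbein, Frida.
Njord is living and takes 1/5.
Hakon is living and takes 1/5.
Vidar predeceased; the 1/5 allotted to Vidar's branch passes to Vidar's issue by representation.
The 1/5 is divided into 2 equal shares of 1/10 among Asgeir, Liv.
Asgeir is living and takes 1/10.
Liv predeceased; the 1/10 allotted to Liv's branch passes to Liv's issue by representation.
The 1/10 is divided into 4 equal shares of 1/40 among Oskar, Trygve, Jorunn, Tove.
Oskar is living and takes 1/40.
Trygve is living and takes 1/40.
Jorunn is living and takes 1/40.
Tove is living and takes 1/40.
Kolbein predeceased; the 1/5 allotted to Kolbein's branch passes to Kolbein's issue by representation.
Ragna is the sole taker at this level and receives the full 1/5.
Frida predeceased; the 1/5 allotted to Frida's branch passes to Frida's issue by representation.
The 1/5 is divided into 3 equal shares of 1/15 among Hallvard, Brynja, Ylva.
Hallvard is living and takes 1/15.
Brynja is living and takes 1/15.
Ylva predeceased; the 1/15 allotted to Ylva's branch passes to Ylva's issue by representation.
The 1/15 is divided into 3 equal shares of 1/45 among Eirik, Gudrun, Dagny.
Eirik is living and takes 1/45.
Gudrun is living and takes 1/45.
Dagny is living and takes 1/45.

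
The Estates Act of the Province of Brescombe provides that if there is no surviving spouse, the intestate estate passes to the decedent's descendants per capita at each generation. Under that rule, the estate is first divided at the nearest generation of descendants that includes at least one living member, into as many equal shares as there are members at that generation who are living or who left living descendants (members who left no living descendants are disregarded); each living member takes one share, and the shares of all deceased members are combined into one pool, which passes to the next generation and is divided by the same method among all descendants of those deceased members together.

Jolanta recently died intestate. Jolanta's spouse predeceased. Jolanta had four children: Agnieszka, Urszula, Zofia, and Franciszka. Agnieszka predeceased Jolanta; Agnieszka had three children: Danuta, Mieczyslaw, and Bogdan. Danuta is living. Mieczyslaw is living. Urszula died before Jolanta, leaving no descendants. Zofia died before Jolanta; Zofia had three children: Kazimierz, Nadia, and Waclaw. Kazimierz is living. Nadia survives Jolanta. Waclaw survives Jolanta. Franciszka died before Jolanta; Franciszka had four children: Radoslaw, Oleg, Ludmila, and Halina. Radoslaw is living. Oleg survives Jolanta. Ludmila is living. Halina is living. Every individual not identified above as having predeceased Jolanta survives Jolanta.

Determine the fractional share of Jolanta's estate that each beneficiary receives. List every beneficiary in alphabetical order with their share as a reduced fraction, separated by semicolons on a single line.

There is no surviving spouse, so the entire estate passes to Jolanta's descendants per capita at each generation.
No one at generation 1 (Agnieszka, Zofia, Franciszka) is living; moving to the next generation.
At generation 2 (Danuta, Mieczyslaw, Bogdan, Kazimierz, Nadia, Waclaw, Radoslaw, Oleg, Ludmila, Halina) there are 10 shares of (1)/10 = 1/10 each.
Living: Danuta, Mieczyslaw, Bogdan, Kazimierz, Nadia, Waclaw, Radoslaw, Oleg, Ludmila, and Halina — each takes 1/10.

Bogdan 1/10; Danuta 1/10; Halina 1/10; Kazimierz 1/10; Ludmila 1/10; Mieczyslaw 1/10; Nadia 1/10; Oleg 1/10; Radoslaw 1/10; Waclaw 1/10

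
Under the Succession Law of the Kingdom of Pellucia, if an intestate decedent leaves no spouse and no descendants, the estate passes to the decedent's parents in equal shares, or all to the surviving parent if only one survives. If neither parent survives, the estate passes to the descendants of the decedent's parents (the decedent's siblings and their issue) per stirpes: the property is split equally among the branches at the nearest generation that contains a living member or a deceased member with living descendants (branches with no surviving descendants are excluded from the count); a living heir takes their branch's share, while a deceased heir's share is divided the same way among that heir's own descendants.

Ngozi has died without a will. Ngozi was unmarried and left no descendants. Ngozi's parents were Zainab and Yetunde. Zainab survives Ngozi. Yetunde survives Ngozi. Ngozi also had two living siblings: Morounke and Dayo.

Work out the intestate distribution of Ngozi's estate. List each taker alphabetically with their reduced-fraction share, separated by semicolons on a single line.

Yetunde 1/2; Zainab 1/2

Both parents survive, so Zainab and Yetunde each take 1/2. The siblings take nothing because a surviving parent has priority.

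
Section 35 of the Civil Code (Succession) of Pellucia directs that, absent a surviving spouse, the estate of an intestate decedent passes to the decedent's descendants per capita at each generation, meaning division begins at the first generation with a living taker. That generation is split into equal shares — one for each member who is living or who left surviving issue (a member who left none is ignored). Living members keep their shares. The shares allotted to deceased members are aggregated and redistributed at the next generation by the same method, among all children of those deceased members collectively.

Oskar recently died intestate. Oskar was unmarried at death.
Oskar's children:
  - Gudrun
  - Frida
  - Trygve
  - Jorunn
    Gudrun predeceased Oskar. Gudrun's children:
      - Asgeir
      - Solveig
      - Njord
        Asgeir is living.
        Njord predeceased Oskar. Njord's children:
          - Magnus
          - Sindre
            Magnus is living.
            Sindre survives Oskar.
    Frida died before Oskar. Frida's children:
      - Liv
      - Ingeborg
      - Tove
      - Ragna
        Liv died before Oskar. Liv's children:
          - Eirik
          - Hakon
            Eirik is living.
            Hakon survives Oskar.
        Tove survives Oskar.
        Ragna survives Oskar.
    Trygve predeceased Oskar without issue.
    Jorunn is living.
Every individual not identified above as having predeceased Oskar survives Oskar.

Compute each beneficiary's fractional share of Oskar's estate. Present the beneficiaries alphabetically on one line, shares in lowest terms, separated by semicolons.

Asgeir 2/21; Eirik 1/21; Hakon 1/21; Ingeborg 2/21; Jorunn 1/3; Magnus 1/21; Ragna 2/21; Sindre 1/21; Solveig 2/21; Tove 2/21

There is no surviving spouse, so the entire estate passes to Oskar's descendants per capita at each generation.
At generation 1 (Gudrun, Frida, Jorunn) there are 3 shares of (1)/3 = 1/3 each.
Living: Jorunn — each takes 1/3.
Deceased: Gudrun and Frida. Their combined 2/3 is pooled and carried to generation 2.
At generation 2 (Asgeir, Solveig, Njord, Liv, Ingeborg, Tove, Ragna) there are 7 shares of (2/3)/7 = 2/21 each.
Living: Asgeir, Solveig, Ingeborg, Tove, and Ragna — each takes 2/21.
Deceased: Njord and Liv. Their combined 4/21 is pooled and carried to generation 3.
At generation 3 (Magnus, Sindre, Eirik, Hakon) there are 4 shares of (4/21)/4 = 1/21 each.
Living: Magnus, Sindre, Eirik, and Hakon — each takes 1/21.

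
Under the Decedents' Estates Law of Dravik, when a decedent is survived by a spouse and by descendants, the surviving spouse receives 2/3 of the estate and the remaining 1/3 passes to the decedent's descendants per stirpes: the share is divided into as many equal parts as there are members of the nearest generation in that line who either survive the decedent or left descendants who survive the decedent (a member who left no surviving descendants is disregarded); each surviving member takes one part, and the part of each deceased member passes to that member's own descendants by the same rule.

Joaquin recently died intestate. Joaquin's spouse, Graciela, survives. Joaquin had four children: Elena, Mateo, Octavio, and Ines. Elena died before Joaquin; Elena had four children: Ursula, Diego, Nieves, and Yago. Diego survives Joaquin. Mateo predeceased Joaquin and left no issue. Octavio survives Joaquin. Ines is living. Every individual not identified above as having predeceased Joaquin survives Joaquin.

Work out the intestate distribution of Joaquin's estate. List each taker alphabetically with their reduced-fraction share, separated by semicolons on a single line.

Diego 1/36; Graciela 2/3; Ines 1/9; Nieves 1/36; Octavio 1/9; Ursula 1/36; Yago 1/36

Graciela, as surviving spouse, takes 2/3.
The remaining 1/3 passes to Joaquin's descendants per stirpes.
Mateo left no surviving issue, so that branch lapses and is disregarded.
The 1/3 is divided into 3 equal shares of 1/9 among Elena, Octavio, Ines.
Elena predeceased; the 1/9 allotted to Elena's branch passes to Elena's issue by representation.
The 1/9 is divided into 4 equal shares of 1/36 among Ursula, Diego, Nieves, Yago.
Ursula is living and takes 1/36.
Diego is living and takes 1/36.
Nieves is living and takes 1/36.
Yago is living and takes 1/36.
Octavio is living and takes 1/9.
Ines is living and takes 1/9.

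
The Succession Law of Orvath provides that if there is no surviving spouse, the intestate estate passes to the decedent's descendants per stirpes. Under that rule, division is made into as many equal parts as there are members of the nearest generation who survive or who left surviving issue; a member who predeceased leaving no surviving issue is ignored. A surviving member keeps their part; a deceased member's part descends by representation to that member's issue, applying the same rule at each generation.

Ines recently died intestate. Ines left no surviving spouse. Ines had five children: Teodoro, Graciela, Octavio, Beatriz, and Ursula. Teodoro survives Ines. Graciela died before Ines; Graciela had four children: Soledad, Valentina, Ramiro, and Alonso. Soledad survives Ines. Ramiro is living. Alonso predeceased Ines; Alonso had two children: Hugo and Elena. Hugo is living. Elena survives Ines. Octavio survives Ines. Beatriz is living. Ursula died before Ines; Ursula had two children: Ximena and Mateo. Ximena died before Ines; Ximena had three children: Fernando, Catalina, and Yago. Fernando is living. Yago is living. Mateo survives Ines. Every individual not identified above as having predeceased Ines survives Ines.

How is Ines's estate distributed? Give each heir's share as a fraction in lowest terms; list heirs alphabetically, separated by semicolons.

There is no surviving spouse, so the entire estate passes to Ines's descendants per stirpes.
The estate is divided into 5 equal shares of 1/5 among Teodoro, Graciela, Octavio, Beatriz, Ursula.
Teodoro is living and takes 1/5.
Graciela predeceased; the 1/5 allotted to Graciela's branch passes to Graciela's issue by representation.
The 1/5 is divided into 4 equal shares of 1/20 among Soledad, Valentina, Ramiro, Alonso.
Soledad is living and takes 1/20.
Valentina is living and takes 1/20.
Ramiro is living and takes 1/20.
Alonso predeceased; the 1/20 allotted to Alonso's branch passes to Alonso's issue by representation.
The 1/20 is divided into 2 equal shares of 1/40 among Hugo, Elena.
Hugo is living and takes 1/40.
Elena is living and takes 1/40.
Octavio is living and takes 1/5.
Beatriz is living and takes 1/5.
Ursula predeceased; the 1/5 allotted to Ursula's branch passes to Ursula's issue by representation.
The 1/5 is divided into 2 equal shares of 1/10 among Ximena, Mateo.
Ximena predeceased; the 1/10 allotted to Ximena's branch passes to Ximena's issue by representation.
The 1/10 is divided into 3 equal shares of 1/30 among Fernando, Catalina, Yago.
Fernando is living and takes 1/30.
Catalina is living and takes 1/30.
Yago is living and takes 1/30.
Mateo is living and takes 1/10.

Beatriz 1/5; Catalina 1/30; Elena 1/40; Fernando 1/30; Hugo 1/40; Mateo 1/10; Octavio 1/5; Ramiro 1/20; Soledad 1/20; Teodoro 1/5; Valentina 1/20; Yago 1/30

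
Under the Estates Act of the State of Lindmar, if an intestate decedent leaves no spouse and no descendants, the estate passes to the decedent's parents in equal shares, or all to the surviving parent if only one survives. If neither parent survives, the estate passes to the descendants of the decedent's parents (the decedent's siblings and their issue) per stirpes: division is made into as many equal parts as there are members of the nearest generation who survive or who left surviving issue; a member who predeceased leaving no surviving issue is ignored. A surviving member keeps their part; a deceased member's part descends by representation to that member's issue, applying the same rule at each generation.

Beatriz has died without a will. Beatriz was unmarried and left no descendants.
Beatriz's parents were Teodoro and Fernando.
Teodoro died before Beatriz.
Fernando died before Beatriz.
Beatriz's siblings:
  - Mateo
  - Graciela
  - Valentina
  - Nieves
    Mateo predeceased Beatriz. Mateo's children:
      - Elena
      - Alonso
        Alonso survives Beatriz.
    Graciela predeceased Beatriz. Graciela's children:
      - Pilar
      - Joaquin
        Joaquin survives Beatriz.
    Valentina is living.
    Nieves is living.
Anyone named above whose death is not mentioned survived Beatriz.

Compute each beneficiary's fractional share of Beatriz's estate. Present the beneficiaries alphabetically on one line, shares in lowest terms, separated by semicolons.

Neither parent survives and there are no descendants, so the estate passes to Beatriz's siblings and their issue per stirpes.
The estate is divided into 4 equal shares of 1/4 among Mateo, Graciela, Valentina, Nieves.
Mateo predeceased; the 1/4 allotted to Mateo's branch passes to Mateo's issue by representation.
The 1/4 is divided into 2 equal shares of 1/8 among Elena, Alonso.
Elena is living and takes 1/8.
Alonso is living and takes 1/8.
Graciela predeceased; the 1/4 allotted to Graciela's branch passes to Graciela's issue by representation.
The 1/4 is divided into 2 equal shares of 1/8 among Pilar, Joaquin.
Pilar is living and takes 1/8.
Joaquin is living and takes 1/8.
Valentina is living and takes 1/4.
Nieves is living and takes 1/4.

Alonso 1/8; Elena 1/8; Joaquin 1/8; Nieves 1/4; Pilar 1/8; Valentina 1/4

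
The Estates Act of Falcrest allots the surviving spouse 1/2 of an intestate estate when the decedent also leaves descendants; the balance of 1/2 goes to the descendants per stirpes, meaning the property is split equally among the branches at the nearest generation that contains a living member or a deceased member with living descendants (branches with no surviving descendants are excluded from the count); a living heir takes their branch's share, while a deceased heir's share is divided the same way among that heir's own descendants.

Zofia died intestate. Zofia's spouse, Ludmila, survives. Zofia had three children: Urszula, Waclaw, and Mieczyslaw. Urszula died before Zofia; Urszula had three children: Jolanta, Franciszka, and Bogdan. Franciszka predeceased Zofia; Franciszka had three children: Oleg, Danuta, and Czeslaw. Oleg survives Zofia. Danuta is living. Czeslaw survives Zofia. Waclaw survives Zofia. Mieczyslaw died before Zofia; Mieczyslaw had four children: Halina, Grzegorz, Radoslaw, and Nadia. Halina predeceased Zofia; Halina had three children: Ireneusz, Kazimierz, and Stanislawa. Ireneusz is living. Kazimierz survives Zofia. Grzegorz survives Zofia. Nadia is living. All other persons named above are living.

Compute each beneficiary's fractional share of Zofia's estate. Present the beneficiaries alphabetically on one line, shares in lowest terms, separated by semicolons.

Bogdan 1/18; Czeslaw 1/54; Danuta 1/54; Grzegorz 1/24; Ireneusz 1/72; Jolanta 1/18; Kazimierz 1/72; Ludmila 1/2; Nadia 1/24; Oleg 1/54; Radoslaw 1/24; Stanislawa 1/72; Waclaw 1/6

Ludmila, as surviving spouse, takes 1/2.
The remaining 1/2 passes to Zofia's descendants per stirpes.
The 1/2 is divided into 3 equal shares of 1/6 among Urszula, Waclaw, Mieczyslaw.
Urszula predeceased; the 1/6 allotted to Urszula's branch passes to Urszula's issue by representation.
The 1/6 is divided into 3 equal shares of 1/18 among Jolanta, Franciszka, Bogdan.
Jolanta is living and takes 1/18.
Franciszka predeceased; the 1/18 allotted to Franciszka's branch passes to Franciszka's issue by representation.
The 1/18 is divided into 3 equal shares of 1/54 among Oleg, Danuta, Czeslaw.
Oleg is living and takes 1/54.
Danuta is living and takes 1/54.
Czeslaw is living and takes 1/54.
Bogdan is living and takes 1/18.
Waclaw is living and takes 1/6.
Mieczyslaw predeceased; the 1/6 allotted to Mieczyslaw's branch passes to Mieczyslaw's issue by representation.
The 1/6 is divided into 4 equal shares of 1/24 among Halina, Grzegorz, Radoslaw, Nadia.
Halina predeceased; the 1/24 allotted to Halina's branch passes to Halina's issue by representation.
The 1/24 is divided into 3 equal shares of 1/72 among Ireneusz, Kazimierz, Stanislawa.
Ireneusz is living and takes 1/72.
Kazimierz is living and takes 1/72.
Stanislawa is living and takes 1/72.
Grzegorz is living and takes 1/24.
Radoslaw is living and takes 1/24.
Nadia is living and takes 1/24.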